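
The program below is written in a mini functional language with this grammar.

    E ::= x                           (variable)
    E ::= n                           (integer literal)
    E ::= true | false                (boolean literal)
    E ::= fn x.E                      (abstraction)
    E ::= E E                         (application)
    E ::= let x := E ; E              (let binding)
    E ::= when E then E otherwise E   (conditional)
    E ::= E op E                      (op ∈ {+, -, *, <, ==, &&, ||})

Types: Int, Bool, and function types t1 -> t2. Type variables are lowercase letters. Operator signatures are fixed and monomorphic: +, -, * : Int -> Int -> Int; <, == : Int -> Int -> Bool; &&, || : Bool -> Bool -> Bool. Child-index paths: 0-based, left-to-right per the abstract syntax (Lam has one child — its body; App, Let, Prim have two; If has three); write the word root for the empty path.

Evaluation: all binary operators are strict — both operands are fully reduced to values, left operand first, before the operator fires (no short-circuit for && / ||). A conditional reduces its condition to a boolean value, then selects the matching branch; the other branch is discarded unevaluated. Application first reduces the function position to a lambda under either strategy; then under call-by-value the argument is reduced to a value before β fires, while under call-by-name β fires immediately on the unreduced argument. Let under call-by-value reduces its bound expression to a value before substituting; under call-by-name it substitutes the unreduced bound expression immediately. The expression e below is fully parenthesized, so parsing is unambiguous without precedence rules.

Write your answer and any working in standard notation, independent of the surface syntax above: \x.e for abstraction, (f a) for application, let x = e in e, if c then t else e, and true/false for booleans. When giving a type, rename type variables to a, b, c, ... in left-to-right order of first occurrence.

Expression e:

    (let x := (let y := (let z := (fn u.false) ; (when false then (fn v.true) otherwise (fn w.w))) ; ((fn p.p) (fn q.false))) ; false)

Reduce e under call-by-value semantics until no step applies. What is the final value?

Derivation:
step 0: (let x = (let y = (let z = (\u.false) in (if false then (\v.true) else (\w.w))) in ((\p.p) (\q.false))) in false)
step 1: [let@0.0] (let x = (let y = (if false then (\v.true) else (\w.w)) in ((\p.p) (\q.false))) in false)
step 2: [if@0.0] (let x = (let y = (\w.w) in ((\p.p) (\q.false))) in false)
step 3: [let@0] (let x = ((\p.p) (\q.false)) in false)
step 4: [beta@0] (let x = (\q.false) in false)
step 5: [let@root] false

Answer: false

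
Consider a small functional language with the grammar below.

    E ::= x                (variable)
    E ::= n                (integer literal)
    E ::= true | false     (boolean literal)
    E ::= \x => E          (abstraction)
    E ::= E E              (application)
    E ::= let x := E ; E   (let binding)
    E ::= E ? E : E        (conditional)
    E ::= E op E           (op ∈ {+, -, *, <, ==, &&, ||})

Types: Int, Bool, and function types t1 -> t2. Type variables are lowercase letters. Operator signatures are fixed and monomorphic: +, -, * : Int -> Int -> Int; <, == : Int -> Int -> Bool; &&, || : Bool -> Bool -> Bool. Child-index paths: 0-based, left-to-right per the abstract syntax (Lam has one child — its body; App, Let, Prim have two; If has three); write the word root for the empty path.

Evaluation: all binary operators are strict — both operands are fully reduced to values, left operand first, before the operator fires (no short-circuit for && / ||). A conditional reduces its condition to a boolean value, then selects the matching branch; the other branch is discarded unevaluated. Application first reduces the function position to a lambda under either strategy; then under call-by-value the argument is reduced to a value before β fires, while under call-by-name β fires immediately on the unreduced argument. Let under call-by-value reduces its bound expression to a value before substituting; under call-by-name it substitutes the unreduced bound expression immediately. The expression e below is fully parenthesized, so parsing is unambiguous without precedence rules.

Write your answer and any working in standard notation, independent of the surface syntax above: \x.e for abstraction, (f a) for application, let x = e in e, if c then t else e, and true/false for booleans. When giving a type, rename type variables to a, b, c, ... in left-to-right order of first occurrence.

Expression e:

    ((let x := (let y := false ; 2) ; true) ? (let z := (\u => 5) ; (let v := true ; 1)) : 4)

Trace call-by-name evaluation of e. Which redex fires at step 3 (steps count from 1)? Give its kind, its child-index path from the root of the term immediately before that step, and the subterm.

Derivation:
step 0: (if (let x = (let y = false in 2) in true) then (let z = (\u.5) in (let v = true in 1)) else 4)
step 1: [let@0] (if true then (let z = (\u.5) in (let v = true in 1)) else 4)
step 2: [if@root] (let z = (\u.5) in (let v = true in 1))
step 3: [let@root] (let v = true in 1)

Answer: let at root : (let z = (\u.5) in (let v = true in 1))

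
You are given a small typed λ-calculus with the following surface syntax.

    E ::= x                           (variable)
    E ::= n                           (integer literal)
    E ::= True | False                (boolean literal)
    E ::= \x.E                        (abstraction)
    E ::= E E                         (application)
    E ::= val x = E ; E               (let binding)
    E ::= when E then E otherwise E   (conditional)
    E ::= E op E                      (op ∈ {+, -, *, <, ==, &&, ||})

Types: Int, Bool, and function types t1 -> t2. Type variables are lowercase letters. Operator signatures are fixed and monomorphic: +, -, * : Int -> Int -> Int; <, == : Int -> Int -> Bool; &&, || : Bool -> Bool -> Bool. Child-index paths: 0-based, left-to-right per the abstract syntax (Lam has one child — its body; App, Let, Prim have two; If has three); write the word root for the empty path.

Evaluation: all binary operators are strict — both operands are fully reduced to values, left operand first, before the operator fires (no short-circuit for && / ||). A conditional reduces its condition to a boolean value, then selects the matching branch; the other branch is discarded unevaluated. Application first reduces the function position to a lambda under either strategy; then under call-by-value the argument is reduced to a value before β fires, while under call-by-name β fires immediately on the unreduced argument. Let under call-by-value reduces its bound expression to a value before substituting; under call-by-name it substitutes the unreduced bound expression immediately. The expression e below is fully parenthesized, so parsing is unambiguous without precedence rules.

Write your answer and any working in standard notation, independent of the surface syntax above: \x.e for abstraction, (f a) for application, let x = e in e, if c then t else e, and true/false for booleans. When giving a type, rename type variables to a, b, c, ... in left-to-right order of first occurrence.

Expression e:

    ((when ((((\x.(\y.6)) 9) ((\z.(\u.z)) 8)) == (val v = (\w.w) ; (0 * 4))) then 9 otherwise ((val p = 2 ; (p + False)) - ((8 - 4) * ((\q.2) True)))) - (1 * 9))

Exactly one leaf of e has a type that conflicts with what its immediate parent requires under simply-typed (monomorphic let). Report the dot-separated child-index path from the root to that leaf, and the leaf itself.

Answer: 0.2.0.1.1 : false

Trace:
\y._ : b -> Int
\x._ : a -> b -> Int
  unify a -> b -> Int ~ Int -> c
  unify a ~ Int
  unify b -> Int ~ c
_ _ : b -> Int
z : d
\u._ : e -> d
\z._ : d -> e -> d
  unify d -> e -> d ~ Int -> f
  unify d ~ Int
  unify e -> Int ~ f
_ _ : e -> Int
  unify b -> Int ~ (e -> Int) -> g
  unify b ~ e -> Int
  unify Int ~ g
_ _ : Int
  unify Int ~ Int
w : h
\w._ : h -> h
let v : h -> h
  unify Int ~ Int
  unify Int ~ Int
  unify Int ~ Int
  unify Bool ~ Bool
let p : Int
p : Int
  unify Int ~ Int
  unify Bool ~ Int
  FAIL: mismatch Bool ~ Int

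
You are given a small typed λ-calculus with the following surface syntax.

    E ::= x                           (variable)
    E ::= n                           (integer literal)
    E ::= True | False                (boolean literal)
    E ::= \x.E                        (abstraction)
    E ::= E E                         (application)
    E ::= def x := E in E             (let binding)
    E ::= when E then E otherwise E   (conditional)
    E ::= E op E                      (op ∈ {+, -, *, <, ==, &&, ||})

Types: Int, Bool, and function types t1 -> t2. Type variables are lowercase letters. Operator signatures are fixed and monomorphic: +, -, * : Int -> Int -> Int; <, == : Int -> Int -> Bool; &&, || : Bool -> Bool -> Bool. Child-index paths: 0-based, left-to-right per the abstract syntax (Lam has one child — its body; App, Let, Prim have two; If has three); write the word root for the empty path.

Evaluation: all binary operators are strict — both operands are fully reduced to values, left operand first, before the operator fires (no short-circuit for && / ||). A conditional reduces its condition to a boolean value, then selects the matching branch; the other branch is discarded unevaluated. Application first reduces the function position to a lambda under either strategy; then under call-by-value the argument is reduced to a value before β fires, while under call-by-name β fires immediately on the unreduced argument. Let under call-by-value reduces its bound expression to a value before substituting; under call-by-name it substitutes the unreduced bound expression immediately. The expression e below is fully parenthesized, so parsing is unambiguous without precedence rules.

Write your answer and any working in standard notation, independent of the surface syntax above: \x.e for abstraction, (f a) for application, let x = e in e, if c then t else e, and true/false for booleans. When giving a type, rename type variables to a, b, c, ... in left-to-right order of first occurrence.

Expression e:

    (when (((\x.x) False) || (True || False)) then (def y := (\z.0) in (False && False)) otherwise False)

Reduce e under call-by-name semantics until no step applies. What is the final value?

Trace:
step 0: (if (((\x.x) false) || (true || false)) then (let y = (\z.0) in (false && false)) else false)
step 1: [beta@0.0] (if (false || (true || false)) then (let y = (\z.0) in (false && false)) else false)
step 2: [delta@0.1] (if (false || true) then (let y = (\z.0) in (false && false)) else false)
step 3: [delta@0] (if true then (let y = (\z.0) in (false && false)) else false)
step 4: [if@root] (let y = (\z.0) in (false && false))
step 5: [let@root] (false && false)
step 6: [delta@root] false

Answer: false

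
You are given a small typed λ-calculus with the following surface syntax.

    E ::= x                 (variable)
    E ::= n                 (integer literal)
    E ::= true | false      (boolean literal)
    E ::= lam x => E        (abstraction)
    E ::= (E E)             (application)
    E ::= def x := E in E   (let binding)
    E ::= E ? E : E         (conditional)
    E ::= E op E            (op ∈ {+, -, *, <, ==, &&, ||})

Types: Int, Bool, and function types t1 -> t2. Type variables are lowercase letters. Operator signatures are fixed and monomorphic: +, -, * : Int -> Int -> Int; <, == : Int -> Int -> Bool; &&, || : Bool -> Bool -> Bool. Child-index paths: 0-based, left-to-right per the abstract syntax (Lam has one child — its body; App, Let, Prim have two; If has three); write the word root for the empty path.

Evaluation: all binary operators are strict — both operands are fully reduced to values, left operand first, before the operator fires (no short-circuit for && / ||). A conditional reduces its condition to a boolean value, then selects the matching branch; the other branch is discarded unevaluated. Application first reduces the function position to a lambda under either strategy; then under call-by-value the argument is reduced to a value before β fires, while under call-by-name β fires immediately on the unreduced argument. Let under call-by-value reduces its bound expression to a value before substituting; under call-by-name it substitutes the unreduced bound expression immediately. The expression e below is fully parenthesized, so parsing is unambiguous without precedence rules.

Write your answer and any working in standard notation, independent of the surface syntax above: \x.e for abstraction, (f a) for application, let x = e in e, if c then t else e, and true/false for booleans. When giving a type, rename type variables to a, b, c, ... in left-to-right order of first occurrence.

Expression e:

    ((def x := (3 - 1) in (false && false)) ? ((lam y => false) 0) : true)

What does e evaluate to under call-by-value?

Answer: true

Derivation:
step 0: (if (let x = (3 - 1) in (false && false)) then ((\y.false) 0) else true)
step 1: [delta@0.0] (if (let x = 2 in (false && false)) then ((\y.false) 0) else true)
step 2: [let@0] (if (false && false) then ((\y.false) 0) else true)
step 3: [delta@0] (if false then ((\y.false) 0) else true)
step 4: [if@root] true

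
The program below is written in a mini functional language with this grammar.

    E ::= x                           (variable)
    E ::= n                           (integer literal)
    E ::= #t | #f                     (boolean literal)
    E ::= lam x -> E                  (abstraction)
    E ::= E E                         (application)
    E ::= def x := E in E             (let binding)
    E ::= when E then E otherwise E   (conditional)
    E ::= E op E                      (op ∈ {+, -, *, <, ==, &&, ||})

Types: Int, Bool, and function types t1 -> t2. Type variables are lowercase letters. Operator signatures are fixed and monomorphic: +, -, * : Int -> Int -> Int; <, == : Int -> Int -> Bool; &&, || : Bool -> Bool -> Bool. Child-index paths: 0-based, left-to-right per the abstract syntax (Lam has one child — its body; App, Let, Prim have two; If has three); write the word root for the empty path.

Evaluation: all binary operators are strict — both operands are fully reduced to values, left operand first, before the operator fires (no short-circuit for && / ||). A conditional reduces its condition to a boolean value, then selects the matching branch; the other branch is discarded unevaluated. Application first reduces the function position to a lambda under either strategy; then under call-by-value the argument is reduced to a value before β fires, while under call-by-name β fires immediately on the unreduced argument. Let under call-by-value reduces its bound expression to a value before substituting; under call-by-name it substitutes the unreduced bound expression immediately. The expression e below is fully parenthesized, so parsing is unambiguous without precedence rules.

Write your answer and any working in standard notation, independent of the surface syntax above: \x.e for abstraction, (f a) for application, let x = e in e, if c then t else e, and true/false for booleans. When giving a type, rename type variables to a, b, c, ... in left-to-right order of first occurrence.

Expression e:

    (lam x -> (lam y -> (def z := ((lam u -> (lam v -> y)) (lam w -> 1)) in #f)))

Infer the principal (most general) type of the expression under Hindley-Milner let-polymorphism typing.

Answer: a -> b -> Bool

Derivation:
y : b
\v._ : d -> b
\u._ : c -> d -> b
\w._ : e -> Int
  unify c -> d -> b ~ (e -> Int) -> f
  unify c ~ e -> Int
  unify d -> b ~ f
_ _ : d -> b
let z : forall. d -> b
\y._ : b -> Bool
\x._ : a -> b -> Bool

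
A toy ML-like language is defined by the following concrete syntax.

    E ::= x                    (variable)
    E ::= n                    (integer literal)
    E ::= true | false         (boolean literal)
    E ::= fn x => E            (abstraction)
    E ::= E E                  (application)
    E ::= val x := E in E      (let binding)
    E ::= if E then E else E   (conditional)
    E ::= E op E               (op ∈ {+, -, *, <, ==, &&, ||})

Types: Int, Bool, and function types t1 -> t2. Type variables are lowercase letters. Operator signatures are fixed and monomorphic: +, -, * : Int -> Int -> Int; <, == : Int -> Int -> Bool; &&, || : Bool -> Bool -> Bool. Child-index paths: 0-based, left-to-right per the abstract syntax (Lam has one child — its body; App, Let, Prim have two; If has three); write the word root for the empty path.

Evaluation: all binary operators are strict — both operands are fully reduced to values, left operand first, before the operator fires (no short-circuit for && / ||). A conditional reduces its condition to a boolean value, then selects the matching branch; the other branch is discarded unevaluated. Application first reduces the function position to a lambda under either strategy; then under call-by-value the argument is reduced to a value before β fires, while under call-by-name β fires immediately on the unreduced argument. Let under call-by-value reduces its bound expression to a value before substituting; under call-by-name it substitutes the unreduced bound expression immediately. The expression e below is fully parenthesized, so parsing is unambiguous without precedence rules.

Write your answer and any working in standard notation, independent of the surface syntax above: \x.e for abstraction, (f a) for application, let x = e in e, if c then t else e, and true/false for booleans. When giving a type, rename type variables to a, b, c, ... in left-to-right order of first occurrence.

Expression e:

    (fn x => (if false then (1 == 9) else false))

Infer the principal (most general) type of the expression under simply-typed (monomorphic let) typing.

Answer: a -> Bool

Working:
  unify Bool ~ Bool
  unify Int ~ Int
  unify Int ~ Int
  unify Bool ~ Bool
\x._ : a -> Bool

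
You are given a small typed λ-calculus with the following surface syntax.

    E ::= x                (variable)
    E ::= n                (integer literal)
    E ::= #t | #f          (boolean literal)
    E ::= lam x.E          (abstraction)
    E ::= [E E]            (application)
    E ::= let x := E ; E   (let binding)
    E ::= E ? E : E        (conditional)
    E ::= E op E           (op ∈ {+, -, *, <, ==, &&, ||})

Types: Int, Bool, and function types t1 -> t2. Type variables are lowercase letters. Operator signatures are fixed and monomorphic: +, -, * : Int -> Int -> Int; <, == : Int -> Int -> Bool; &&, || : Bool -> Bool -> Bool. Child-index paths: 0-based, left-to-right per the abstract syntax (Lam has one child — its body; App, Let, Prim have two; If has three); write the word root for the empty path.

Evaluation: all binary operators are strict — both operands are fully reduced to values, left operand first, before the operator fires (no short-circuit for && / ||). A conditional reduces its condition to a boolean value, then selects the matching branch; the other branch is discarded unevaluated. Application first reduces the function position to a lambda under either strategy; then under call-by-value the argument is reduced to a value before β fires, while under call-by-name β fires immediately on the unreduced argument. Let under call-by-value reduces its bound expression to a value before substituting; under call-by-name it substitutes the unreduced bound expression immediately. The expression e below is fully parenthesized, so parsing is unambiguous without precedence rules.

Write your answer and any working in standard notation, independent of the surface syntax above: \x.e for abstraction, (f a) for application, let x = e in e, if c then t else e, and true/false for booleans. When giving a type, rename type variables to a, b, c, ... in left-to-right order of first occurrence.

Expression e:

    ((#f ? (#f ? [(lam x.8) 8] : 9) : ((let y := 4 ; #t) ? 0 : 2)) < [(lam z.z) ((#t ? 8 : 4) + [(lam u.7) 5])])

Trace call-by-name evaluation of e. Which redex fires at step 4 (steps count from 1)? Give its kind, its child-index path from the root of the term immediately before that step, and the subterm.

Derivation:
step 0: ((if false then (if false then ((\x.8) 8) else 9) else (if (let y = 4 in true) then 0 else 2)) < ((\z.z) ((if true then 8 else 4) + ((\u.7) 5))))
step 1: [if@0] ((if (let y = 4 in true) then 0 else 2) < ((\z.z) ((if true then 8 else 4) + ((\u.7) 5))))
step 2: [let@0.0] ((if true then 0 else 2) < ((\z.z) ((if true then 8 else 4) + ((\u.7) 5))))
step 3: [if@0] (0 < ((\z.z) ((if true then 8 else 4) + ((\u.7) 5))))
step 4: [beta@1] (0 < ((if true then 8 else 4) + ((\u.7) 5)))

Answer: beta at 1 : ((\z.z) ((if true then 8 else 4) + ((\u.7) 5)))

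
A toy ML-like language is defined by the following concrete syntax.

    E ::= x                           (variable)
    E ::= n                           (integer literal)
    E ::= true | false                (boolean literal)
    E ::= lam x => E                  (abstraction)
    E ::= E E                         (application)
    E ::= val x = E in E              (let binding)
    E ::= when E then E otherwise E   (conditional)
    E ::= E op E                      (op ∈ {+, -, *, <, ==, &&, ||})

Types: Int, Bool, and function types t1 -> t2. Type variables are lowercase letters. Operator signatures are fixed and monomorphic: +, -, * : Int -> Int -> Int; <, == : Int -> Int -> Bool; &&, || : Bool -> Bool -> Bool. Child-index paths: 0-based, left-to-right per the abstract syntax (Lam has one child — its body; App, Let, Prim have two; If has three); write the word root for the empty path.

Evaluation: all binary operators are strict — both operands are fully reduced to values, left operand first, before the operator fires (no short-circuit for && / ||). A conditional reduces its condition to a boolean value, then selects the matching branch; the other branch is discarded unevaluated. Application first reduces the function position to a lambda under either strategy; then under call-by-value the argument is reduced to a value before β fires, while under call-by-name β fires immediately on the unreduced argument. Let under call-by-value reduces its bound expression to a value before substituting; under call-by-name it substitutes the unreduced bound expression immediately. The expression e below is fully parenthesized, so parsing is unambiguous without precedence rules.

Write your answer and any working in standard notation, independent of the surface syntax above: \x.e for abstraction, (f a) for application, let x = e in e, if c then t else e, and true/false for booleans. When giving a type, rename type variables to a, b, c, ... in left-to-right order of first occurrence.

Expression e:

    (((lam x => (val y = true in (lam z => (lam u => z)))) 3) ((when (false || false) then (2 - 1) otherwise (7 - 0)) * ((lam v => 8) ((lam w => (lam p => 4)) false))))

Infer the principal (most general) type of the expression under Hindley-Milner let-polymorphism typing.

Derivation:
let y : Bool
z : b
\u._ : c -> b
\z._ : b -> c -> b
\x._ : a -> b -> c -> b
  unify a -> b -> c -> b ~ Int -> d
  unify a ~ Int
  unify b -> c -> b ~ d
_ _ : b -> c -> b
  unify Bool ~ Bool
  unify Bool ~ Bool
  unify Bool ~ Bool
  unify Int ~ Int
  unify Int ~ Int
  unify Int ~ Int
  unify Int ~ Int
  unify Int ~ Int
  unify Int ~ Int
\v._ : e -> Int
\p._ : g -> Int
\w._ : f -> g -> Int
  unify f -> g -> Int ~ Bool -> h
  unify f ~ Bool
  unify g -> Int ~ h
_ _ : g -> Int
  unify e -> Int ~ (g -> Int) -> i
  unify e ~ g -> Int
  unify Int ~ i
_ _ : Int
  unify Int ~ Int
  unify b -> c -> b ~ Int -> j
  unify b ~ Int
  unify c -> Int ~ j
_ _ : c -> Int

Answer: a -> Int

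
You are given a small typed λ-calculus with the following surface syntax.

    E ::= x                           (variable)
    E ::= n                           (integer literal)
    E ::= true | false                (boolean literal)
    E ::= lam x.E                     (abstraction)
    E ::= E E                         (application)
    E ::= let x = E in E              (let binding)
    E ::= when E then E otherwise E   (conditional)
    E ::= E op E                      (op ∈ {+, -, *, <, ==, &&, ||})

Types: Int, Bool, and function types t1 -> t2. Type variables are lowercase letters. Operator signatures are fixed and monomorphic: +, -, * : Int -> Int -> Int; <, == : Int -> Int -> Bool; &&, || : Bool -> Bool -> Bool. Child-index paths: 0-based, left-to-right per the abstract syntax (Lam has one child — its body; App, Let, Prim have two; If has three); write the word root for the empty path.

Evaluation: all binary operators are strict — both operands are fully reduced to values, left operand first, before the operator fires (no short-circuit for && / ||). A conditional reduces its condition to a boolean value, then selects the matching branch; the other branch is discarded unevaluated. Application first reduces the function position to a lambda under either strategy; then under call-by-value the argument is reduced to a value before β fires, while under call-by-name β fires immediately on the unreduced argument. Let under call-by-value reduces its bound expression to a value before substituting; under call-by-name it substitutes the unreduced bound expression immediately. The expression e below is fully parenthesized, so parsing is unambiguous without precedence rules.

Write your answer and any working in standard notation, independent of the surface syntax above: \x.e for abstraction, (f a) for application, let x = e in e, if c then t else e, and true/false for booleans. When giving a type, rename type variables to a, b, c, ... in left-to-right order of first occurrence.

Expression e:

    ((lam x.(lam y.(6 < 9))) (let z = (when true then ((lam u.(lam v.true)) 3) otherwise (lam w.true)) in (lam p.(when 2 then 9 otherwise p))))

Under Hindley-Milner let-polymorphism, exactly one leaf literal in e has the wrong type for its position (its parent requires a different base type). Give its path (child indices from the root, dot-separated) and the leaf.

Derivation:
  unify Int ~ Int
  unify Int ~ Int
\y._ : b -> Bool
\x._ : a -> b -> Bool
  unify Bool ~ Bool
\v._ : d -> Bool
\u._ : c -> d -> Bool
  unify c -> d -> Bool ~ Int -> e
  unify c ~ Int
  unify d -> Bool ~ e
_ _ : d -> Bool
\w._ : f -> Bool
  unify d -> Bool ~ f -> Bool
  unify d ~ f
  unify Bool ~ Bool
let z : forall. f -> Bool
  unify Int ~ Bool
  FAIL: mismatch Int ~ Bool

Answer: 1.1.0.0 : 2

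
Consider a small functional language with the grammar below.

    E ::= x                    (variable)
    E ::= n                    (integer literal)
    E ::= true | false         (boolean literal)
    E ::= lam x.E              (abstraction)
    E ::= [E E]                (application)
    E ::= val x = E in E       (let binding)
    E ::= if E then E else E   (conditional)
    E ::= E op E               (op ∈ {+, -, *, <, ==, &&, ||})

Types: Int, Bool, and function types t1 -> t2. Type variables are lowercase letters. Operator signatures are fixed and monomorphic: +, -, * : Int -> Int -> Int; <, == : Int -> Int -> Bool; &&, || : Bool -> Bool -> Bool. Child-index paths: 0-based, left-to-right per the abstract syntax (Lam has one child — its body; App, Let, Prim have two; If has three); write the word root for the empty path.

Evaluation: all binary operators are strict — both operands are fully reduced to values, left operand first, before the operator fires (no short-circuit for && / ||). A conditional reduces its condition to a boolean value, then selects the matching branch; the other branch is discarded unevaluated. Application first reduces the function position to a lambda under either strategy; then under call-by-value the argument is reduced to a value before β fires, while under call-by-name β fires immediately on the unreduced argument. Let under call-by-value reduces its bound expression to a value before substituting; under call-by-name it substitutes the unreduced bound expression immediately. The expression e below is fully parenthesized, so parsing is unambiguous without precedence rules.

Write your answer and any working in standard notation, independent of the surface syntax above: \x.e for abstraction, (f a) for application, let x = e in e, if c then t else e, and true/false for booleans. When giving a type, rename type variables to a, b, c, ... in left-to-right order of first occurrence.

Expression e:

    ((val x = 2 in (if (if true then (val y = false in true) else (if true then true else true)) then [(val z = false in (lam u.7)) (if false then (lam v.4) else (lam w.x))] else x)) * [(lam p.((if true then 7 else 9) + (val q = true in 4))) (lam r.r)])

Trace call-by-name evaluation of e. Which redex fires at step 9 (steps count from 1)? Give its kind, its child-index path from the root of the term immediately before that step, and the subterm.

Answer: let at 1.1 : (let q = true in 4)

Working:
step 0: ((let x = 2 in (if (if true then (let y = false in true) else (if true then true else true)) then ((let z = false in (\u.7)) (if false then (\v.4) else (\w.x))) else x)) * ((\p.((if true then 7 else 9) + (let q = true in 4))) (\r.r)))
step 1: [let@0] ((if (if true then (let y = false in true) else (if true then true else true)) then ((let z = false in (\u.7)) (if false then (\v.4) else (\w.2))) else 2) * ((\p.((if true then 7 else 9) + (let q = true in 4))) (\r.r)))
step 2: [if@0.0] ((if (let y = false in true) then ((let z = false in (\u.7)) (if false then (\v.4) else (\w.2))) else 2) * ((\p.((if true then 7 else 9) + (let q = true in 4))) (\r.r)))
step 3: [let@0.0] ((if true then ((let z = false in (\u.7)) (if false then (\v.4) else (\w.2))) else 2) * ((\p.((if true then 7 else 9) + (let q = true in 4))) (\r.r)))
step 4: [if@0] (((let z = false in (\u.7)) (if false then (\v.4) else (\w.2))) * ((\p.((if true then 7 else 9) + (let q = true in 4))) (\r.r)))
step 5: [let@0.0] (((\u.7) (if false then (\v.4) else (\w.2))) * ((\p.((if true then 7 else 9) + (let q = true in 4))) (\r.r)))
step 6: [beta@0] (7 * ((\p.((if true then 7 else 9) + (let q = true in 4))) (\r.r)))
step 7: [beta@1] (7 * ((if true then 7 else 9) + (let q = true in 4)))
step 8: [if@1.0] (7 * (7 + (let q = true in 4)))
step 9: [let@1.1] (7 * (7 + 4))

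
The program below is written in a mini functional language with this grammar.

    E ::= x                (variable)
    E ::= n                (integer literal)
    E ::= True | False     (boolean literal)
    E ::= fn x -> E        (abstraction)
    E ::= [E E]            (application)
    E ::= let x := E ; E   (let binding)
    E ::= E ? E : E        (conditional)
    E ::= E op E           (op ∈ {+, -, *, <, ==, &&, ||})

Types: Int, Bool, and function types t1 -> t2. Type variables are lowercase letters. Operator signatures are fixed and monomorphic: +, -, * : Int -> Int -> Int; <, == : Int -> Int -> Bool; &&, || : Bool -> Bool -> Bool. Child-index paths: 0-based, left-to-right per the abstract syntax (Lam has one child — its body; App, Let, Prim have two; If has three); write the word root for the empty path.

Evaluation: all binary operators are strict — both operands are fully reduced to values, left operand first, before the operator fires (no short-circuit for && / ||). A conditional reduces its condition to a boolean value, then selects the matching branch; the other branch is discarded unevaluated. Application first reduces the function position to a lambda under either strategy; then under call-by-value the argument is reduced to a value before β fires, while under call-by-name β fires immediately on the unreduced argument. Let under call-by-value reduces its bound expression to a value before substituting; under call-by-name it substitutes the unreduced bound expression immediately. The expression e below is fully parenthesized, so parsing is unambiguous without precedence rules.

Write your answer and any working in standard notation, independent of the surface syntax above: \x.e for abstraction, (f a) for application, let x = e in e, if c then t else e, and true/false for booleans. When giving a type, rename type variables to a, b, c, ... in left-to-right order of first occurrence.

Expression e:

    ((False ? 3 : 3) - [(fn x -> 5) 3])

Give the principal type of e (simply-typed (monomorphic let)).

Trace:
  unify Bool ~ Bool
  unify Int ~ Int
  unify Int ~ Int
\x._ : a -> Int
  unify a -> Int ~ Int -> b
  unify a ~ Int
  unify Int ~ b
_ _ : Int
  unify Int ~ Int

Answer: Int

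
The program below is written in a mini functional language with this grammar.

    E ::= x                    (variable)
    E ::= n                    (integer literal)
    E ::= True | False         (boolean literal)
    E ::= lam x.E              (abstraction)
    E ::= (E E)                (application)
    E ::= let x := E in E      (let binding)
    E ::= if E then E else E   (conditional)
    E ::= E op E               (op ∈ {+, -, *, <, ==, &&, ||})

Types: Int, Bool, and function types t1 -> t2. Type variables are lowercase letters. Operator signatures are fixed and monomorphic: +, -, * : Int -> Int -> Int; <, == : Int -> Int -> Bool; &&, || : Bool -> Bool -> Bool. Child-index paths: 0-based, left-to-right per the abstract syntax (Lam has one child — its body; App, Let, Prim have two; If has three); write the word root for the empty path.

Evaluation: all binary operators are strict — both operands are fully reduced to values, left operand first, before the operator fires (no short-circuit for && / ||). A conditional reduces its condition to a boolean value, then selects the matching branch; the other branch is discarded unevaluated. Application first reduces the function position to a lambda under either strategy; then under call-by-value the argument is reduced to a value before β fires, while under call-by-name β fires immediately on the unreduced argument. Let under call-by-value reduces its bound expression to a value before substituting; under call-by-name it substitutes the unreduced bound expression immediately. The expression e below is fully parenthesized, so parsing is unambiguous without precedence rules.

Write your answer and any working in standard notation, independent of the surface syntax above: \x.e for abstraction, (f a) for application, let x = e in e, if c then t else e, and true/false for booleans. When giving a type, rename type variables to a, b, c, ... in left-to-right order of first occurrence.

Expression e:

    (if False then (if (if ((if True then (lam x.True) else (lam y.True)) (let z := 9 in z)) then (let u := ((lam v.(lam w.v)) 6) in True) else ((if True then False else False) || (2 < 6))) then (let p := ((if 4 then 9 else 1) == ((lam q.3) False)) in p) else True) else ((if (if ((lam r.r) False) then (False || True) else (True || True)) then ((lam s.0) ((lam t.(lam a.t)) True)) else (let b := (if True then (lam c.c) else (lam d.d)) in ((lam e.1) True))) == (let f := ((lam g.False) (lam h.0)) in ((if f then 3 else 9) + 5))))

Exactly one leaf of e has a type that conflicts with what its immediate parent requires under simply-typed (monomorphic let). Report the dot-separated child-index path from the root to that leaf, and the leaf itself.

Answer: 1.1.0.0.0 : 4

Trace:
  unify Bool ~ Bool
  unify Bool ~ Bool
\x._ : a -> Bool
\y._ : b -> Bool
  unify a -> Bool ~ b -> Bool
  unify a ~ b
  unify Bool ~ Bool
let z : Int
z : Int
  unify b -> Bool ~ Int -> c
  unify b ~ Int
  unify Bool ~ c
_ _ : Bool
  unify Bool ~ Bool
v : d
\w._ : e -> d
\v._ : d -> e -> d
  unify d -> e -> d ~ Int -> f
  unify d ~ Int
  unify e -> Int ~ f
_ _ : e -> Int
let u : e -> Int
  unify Bool ~ Bool
  unify Bool ~ Bool
  unify Bool ~ Bool
  unify Int ~ Int
  unify Int ~ Int
  unify Bool ~ Bool
  unify Bool ~ Bool
  unify Bool ~ Bool
  unify Int ~ Bool
  FAIL: mismatch Int ~ Bool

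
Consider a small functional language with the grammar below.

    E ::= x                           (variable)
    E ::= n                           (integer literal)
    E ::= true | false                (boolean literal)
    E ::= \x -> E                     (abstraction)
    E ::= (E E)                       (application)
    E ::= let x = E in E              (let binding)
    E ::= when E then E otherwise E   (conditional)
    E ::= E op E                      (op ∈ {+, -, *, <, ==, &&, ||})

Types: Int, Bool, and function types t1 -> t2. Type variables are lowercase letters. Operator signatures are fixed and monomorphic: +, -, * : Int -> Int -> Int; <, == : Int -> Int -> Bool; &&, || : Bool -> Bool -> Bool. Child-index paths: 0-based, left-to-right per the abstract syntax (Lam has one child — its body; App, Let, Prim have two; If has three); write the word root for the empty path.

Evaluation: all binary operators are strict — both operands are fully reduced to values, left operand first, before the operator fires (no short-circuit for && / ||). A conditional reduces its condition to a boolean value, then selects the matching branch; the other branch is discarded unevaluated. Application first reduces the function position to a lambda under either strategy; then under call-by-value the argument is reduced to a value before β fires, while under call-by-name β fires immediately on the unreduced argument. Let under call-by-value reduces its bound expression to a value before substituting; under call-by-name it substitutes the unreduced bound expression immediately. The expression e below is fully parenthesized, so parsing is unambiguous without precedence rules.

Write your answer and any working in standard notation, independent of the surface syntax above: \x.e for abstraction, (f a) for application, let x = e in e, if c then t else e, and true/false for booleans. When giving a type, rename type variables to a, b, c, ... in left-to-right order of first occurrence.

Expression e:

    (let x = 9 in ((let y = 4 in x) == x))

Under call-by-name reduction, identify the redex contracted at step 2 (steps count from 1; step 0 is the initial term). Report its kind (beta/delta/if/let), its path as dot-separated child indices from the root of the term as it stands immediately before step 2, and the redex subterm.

Answer: let at 0 : (let y = 4 in 9)

Derivation:
step 0: (let x = 9 in ((let y = 4 in x) == x))
step 1: [let@root] ((let y = 4 in 9) == 9)
step 2: [let@0] (9 == 9)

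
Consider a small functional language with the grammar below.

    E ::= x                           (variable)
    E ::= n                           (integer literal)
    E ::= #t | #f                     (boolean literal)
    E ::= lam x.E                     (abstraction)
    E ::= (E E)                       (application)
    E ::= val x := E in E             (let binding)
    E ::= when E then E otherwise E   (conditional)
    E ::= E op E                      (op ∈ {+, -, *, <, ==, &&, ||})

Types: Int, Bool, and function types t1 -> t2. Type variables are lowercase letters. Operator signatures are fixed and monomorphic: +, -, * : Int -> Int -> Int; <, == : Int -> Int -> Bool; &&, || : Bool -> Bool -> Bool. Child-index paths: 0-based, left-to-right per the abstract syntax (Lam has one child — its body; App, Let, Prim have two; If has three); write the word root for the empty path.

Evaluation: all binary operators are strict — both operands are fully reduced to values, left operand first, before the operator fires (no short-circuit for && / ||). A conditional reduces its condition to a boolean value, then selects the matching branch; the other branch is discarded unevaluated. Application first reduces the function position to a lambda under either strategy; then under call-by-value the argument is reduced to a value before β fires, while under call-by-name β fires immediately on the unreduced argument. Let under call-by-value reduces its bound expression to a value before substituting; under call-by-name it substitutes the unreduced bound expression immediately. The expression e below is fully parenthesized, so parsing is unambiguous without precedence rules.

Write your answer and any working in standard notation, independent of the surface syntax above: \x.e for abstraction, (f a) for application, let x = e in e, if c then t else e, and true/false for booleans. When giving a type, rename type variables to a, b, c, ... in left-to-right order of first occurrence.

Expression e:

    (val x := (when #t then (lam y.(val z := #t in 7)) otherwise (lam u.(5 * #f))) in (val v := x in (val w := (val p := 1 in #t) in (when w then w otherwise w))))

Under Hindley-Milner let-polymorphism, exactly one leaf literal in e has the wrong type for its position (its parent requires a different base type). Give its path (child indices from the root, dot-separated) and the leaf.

Trace:
  unify Bool ~ Bool
let z : Bool
\y._ : a -> Int
  unify Int ~ Int
  unify Bool ~ Int
  FAIL: mismatch Bool ~ Int

Answer: 0.2.0.1 : false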